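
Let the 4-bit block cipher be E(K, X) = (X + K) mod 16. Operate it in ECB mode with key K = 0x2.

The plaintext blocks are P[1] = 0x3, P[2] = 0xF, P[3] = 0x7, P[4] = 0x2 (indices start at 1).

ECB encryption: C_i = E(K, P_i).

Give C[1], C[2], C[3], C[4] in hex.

C[1]: E(K, 0x3) = 0x5.
C[2]: E(K, 0xF) = 0x1.
C[3]: E(K, 0x7) = 0x9.
C[4]: E(K, 0x2) = 0x4.

C[1] = 0x5, C[2] = 0x1, C[3] = 0x9, C[4] = 0x4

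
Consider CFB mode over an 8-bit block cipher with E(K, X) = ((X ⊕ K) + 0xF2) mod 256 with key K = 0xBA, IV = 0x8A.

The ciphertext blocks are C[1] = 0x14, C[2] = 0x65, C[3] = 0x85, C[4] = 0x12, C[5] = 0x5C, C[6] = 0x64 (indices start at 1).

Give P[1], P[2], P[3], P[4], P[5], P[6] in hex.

P[1] = 0x36, P[2] = 0xC5, P[3] = 0x54, P[4] = 0x23, P[5] = 0xC6, P[6] = 0xBC

CFB decryption: P_i = C_i ⊕ E(K, C_{i−1}), with C_{0} = IV.
P[1]: E(K, 0x8A) = 0x22; 0x14 ⊕ 0x22 = 0x36.
P[2]: E(K, 0x14) = 0xA0; 0x65 ⊕ 0xA0 = 0xC5.
P[3]: E(K, 0x65) = 0xD1; 0x85 ⊕ 0xD1 = 0x54.
P[4]: E(K, 0x85) = 0x31; 0x12 ⊕ 0x31 = 0x23.
P[5]: E(K, 0x12) = 0x9A; 0x5C ⊕ 0x9A = 0xC6.
P[6]: E(K, 0x5C) = 0xD8; 0x64 ⊕ 0xD8 = 0xBC.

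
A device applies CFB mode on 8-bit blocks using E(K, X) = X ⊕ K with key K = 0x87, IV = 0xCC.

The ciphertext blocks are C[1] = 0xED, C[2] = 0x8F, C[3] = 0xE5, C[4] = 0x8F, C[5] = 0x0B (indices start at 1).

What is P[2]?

P[2] = 0xE5

CFB decryption: P_i = C_i ⊕ E(K, C_{i−1}), with C_{0} = IV.
P[2]: E(K, 0xED) = 0x6A; 0x8F ⊕ 0x6A = 0xE5.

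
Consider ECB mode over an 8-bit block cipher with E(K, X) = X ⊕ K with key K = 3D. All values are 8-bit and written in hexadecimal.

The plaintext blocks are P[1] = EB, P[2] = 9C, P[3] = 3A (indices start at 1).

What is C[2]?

C[2] = A1

ECB encryption: C_i = E(K, P_i).
C[2]: E(K, 9C) = A1.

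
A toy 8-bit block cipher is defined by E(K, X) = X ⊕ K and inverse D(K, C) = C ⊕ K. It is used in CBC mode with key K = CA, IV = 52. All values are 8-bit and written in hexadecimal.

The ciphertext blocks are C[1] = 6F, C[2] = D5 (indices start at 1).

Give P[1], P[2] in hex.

P[1] = F7, P[2] = 70

CBC decryption: P_i = D(K, C_i) ⊕ C_{i−1}, with C_{0} = IV.
P[1]: D(K, 6F) = A5; A5 ⊕ 52 = F7.
P[2]: D(K, D5) = 1F; 1F ⊕ 6F = 70.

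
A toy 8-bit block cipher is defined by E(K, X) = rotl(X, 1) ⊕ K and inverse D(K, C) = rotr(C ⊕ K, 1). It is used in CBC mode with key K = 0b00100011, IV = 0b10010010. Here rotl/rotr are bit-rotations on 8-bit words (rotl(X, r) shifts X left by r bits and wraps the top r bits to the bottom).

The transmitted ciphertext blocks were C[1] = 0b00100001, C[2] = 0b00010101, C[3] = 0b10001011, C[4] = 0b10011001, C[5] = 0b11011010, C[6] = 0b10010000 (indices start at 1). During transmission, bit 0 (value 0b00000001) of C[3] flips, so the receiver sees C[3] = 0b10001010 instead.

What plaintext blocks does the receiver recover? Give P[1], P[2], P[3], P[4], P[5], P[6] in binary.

P[1] = 0b10010011, P[2] = 0b00111010, P[3] = 0b11000001, P[4] = 0b11010111, P[5] = 0b01100101, P[6] = 0b00000011

CBC decryption: P_i = D(K, C_i) ⊕ C_{i−1}, with C_{0} = IV.
Only C[3] changed, to 0b10001010. In CBC, a change in C_i garbles P_i and flips the same bit in P_{i+1}. Decrypting the received ciphertext:
P[1]: D(K, 0b00100001) = 0b00000001; 0b00000001 ⊕ 0b10010010 = 0b10010011.
P[2]: D(K, 0b00010101) = 0b00011011; 0b00011011 ⊕ 0b00100001 = 0b00111010.
P[3]: D(K, 0b10001010) = 0b11010100; 0b11010100 ⊕ 0b00010101 = 0b11000001.
P[4]: D(K, 0b10011001) = 0b01011101; 0b01011101 ⊕ 0b10001010 = 0b11010111.
P[5]: D(K, 0b11011010) = 0b11111100; 0b11111100 ⊕ 0b10011001 = 0b01100101.
P[6]: D(K, 0b10010000) = 0b11011001; 0b11011001 ⊕ 0b11011010 = 0b00000011.
Blocks that differ from the original plaintext: P[3], P[4].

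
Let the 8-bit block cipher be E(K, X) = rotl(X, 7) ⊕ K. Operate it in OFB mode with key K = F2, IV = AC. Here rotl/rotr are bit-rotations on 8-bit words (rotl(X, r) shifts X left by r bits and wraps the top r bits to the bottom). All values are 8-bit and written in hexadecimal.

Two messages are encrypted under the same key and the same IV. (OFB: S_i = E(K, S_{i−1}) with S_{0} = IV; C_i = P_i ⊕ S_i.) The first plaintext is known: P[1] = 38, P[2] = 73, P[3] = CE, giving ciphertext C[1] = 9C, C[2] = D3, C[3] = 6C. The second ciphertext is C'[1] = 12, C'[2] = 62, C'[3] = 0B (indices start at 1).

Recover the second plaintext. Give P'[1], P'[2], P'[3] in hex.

P'[1] = B6, P'[2] = C2, P'[3] = A9

In OFB with a reused IV, both messages share the same keystream S_i, so C_i ⊕ C'_i = P_i ⊕ P'_i and thus P'_i = P_i ⊕ C_i ⊕ C'_i.
P'[1]: 38 ⊕ 9C ⊕ 12 = B6.
P'[2]: 73 ⊕ D3 ⊕ 62 = C2.
P'[3]: CE ⊕ 6C ⊕ 0B = A9.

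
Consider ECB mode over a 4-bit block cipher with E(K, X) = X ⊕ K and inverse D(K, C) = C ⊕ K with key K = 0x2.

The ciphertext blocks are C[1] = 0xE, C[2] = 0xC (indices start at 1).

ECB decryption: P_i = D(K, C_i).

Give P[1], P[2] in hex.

P[1] = 0xC, P[2] = 0xE

P[1]: D(K, 0xE) = 0xC.
P[2]: D(K, 0xC) = 0xE.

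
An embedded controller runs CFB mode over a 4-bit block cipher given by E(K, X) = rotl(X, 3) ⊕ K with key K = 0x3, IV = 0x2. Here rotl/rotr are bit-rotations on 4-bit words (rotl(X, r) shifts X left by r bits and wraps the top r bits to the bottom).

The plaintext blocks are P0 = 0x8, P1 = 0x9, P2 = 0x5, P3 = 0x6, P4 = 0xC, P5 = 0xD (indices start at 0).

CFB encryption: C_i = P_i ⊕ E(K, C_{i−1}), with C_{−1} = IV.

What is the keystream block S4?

0xF

C0: E(K, 0x2) = 0x2; 0x8 ⊕ 0x2 = 0xA.
C1: E(K, 0xA) = 0x6; 0x9 ⊕ 0x6 = 0xF.
C2: E(K, 0xF) = 0xC; 0x5 ⊕ 0xC = 0x9.
C3: E(K, 0x9) = 0xF; 0x6 ⊕ 0xF = 0x9.
C4: E(K, 0x9) = 0xF; 0xC ⊕ 0xF = 0x3.
So S4 = 0xF.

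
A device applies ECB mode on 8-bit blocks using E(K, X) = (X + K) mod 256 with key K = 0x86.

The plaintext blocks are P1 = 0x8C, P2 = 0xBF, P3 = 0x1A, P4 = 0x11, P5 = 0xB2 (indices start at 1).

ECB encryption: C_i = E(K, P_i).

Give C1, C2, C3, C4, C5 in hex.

C1 = 0x12, C2 = 0x45, C3 = 0xA0, C4 = 0x97, C5 = 0x38

C1: E(K, 0x8C) = 0x12.
C2: E(K, 0xBF) = 0x45.
C3: E(K, 0x1A) = 0xA0.
C4: E(K, 0x11) = 0x97.
C5: E(K, 0xB2) = 0x38.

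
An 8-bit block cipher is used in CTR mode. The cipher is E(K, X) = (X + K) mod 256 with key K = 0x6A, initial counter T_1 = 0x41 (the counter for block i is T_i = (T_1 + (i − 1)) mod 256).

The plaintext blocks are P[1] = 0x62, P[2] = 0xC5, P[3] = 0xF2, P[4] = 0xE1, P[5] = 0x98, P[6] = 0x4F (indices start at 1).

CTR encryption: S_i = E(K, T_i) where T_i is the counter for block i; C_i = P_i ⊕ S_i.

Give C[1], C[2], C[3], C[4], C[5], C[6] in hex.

C[1]: T = 0x41, S = E(K, T) = 0xAB; 0x62 ⊕ 0xAB = 0xC9.
C[2]: T = 0x42, S = E(K, T) = 0xAC; 0xC5 ⊕ 0xAC = 0x69.
C[3]: T = 0x43, S = E(K, T) = 0xAD; 0xF2 ⊕ 0xAD = 0x5F.
C[4]: T = 0x44, S = E(K, T) = 0xAE; 0xE1 ⊕ 0xAE = 0x4F.
C[5]: T = 0x45, S = E(K, T) = 0xAF; 0x98 ⊕ 0xAF = 0x37.
C[6]: T = 0x46, S = E(K, T) = 0xB0; 0x4F ⊕ 0xB0 = 0xFF.

C[1] = 0xC9, C[2] = 0x69, C[3] = 0x5F, C[4] = 0x4F, C[5] = 0x37, C[6] = 0xFF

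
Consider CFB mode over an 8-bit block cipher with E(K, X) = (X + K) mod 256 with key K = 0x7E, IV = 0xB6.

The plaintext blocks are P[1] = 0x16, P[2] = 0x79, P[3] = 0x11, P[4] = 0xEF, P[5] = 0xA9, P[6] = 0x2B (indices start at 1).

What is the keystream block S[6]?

CFB encryption: C_i = P_i ⊕ E(K, C_{i−1}), with C_{0} = IV.
C[1]: E(K, 0xB6) = 0x34; 0x16 ⊕ 0x34 = 0x22.
C[2]: E(K, 0x22) = 0xA0; 0x79 ⊕ 0xA0 = 0xD9.
C[3]: E(K, 0xD9) = 0x57; 0x11 ⊕ 0x57 = 0x46.
C[4]: E(K, 0x46) = 0xC4; 0xEF ⊕ 0xC4 = 0x2B.
C[5]: E(K, 0x2B) = 0xA9; 0xA9 ⊕ 0xA9 = 0x00.
C[6]: E(K, 0x00) = 0x7E; 0x2B ⊕ 0x7E = 0x55.
So S[6] = 0x7E.

0x7E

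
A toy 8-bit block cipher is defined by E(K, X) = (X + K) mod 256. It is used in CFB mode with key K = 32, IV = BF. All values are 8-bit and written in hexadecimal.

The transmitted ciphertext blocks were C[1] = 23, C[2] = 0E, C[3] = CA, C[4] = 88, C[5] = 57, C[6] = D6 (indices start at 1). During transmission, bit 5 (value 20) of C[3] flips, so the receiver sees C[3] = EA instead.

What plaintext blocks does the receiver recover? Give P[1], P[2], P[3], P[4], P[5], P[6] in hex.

CFB decryption: P_i = C_i ⊕ E(K, C_{i−1}), with C_{0} = IV.
Only C[3] changed, to EA. In CFB, a change in C_i flips the same bit in P_i and garbles P_{i+1}. Decrypting the received ciphertext:
P[1]: E(K, BF) = F1; 23 ⊕ F1 = D2.
P[2]: E(K, 23) = 55; 0E ⊕ 55 = 5B.
P[3]: E(K, 0E) = 40; EA ⊕ 40 = AA.
P[4]: E(K, EA) = 1C; 88 ⊕ 1C = 94.
P[5]: E(K, 88) = BA; 57 ⊕ BA = ED.
P[6]: E(K, 57) = 89; D6 ⊕ 89 = 5F.
Blocks that differ from the original plaintext: P[3], P[4].

P[1] = D2, P[2] = 5B, P[3] = AA, P[4] = 94, P[5] = ED, P[6] = 5F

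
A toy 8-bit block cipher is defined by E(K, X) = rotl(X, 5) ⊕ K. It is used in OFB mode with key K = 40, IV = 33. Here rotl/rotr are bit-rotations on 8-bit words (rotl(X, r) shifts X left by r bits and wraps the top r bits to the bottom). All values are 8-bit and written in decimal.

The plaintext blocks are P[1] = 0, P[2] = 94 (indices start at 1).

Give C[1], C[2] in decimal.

OFB encryption: S_i = E(K, S_{i−1}) with S_{0} = IV; C_i = P_i ⊕ S_i.
C[1]: S = E(K, 33) = 12; 0 ⊕ 12 = 12.
C[2]: S = E(K, 12) = 169; 94 ⊕ 169 = 247.

C[1] = 12, C[2] = 247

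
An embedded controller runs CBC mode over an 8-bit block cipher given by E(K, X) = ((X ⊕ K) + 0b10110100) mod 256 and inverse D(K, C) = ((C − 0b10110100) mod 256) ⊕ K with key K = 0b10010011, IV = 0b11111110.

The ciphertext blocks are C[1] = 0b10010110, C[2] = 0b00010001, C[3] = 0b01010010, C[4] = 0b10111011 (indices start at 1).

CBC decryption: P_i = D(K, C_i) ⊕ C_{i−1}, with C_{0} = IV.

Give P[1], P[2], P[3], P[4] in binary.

P[1]: D(K, 0b10010110) = 0b01110001; 0b01110001 ⊕ 0b11111110 = 0b10001111.
P[2]: D(K, 0b00010001) = 0b11001110; 0b11001110 ⊕ 0b10010110 = 0b01011000.
P[3]: D(K, 0b01010010) = 0b00001101; 0b00001101 ⊕ 0b00010001 = 0b00011100.
P[4]: D(K, 0b10111011) = 0b10010100; 0b10010100 ⊕ 0b01010010 = 0b11000110.

P[1] = 0b10001111, P[2] = 0b01011000, P[3] = 0b00011100, P[4] = 0b11000110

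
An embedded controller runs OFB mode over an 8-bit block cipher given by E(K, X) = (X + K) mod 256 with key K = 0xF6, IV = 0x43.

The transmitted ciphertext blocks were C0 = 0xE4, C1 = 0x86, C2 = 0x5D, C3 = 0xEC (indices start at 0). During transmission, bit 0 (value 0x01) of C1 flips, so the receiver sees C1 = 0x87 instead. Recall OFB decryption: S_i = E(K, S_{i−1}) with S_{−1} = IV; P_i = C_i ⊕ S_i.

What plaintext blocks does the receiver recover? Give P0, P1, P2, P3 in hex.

Only C1 changed, to 0x87. In OFB, a change in C_i flips the same bit in P_i only; the keystream is unaffected. Decrypting the received ciphertext:
P0: S = E(K, 0x43) = 0x39; 0xE4 ⊕ 0x39 = 0xDD.
P1: S = E(K, 0x39) = 0x2F; 0x87 ⊕ 0x2F = 0xA8.
P2: S = E(K, 0x2F) = 0x25; 0x5D ⊕ 0x25 = 0x78.
P3: S = E(K, 0x25) = 0x1B; 0xEC ⊕ 0x1B = 0xF7.
Blocks that differ from the original plaintext: P1.

P0 = 0xDD, P1 = 0xA8, P2 = 0x78, P3 = 0xF7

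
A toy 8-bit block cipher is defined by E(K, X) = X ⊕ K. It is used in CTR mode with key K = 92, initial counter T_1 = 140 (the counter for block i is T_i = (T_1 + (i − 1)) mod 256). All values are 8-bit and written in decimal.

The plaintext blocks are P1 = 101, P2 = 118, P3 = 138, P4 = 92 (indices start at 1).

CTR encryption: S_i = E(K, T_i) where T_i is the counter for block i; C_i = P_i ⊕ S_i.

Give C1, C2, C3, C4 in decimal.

C1: T = 140, S = E(K, T) = 208; 101 ⊕ 208 = 181.
C2: T = 141, S = E(K, T) = 209; 118 ⊕ 209 = 167.
C3: T = 142, S = E(K, T) = 210; 138 ⊕ 210 = 88.
C4: T = 143, S = E(K, T) = 211; 92 ⊕ 211 = 143.

C1 = 181, C2 = 167, C3 = 88, C4 = 143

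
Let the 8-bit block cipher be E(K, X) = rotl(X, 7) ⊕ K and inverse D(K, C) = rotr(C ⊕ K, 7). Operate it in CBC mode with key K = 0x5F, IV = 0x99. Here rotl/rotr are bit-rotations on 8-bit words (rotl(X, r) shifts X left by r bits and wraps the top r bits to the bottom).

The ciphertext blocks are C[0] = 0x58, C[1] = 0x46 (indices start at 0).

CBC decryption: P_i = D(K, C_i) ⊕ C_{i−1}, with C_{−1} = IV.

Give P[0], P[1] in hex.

P[0]: D(K, 0x58) = 0x0E; 0x0E ⊕ 0x99 = 0x97.
P[1]: D(K, 0x46) = 0x32; 0x32 ⊕ 0x58 = 0x6A.

P[0] = 0x97, P[1] = 0x6A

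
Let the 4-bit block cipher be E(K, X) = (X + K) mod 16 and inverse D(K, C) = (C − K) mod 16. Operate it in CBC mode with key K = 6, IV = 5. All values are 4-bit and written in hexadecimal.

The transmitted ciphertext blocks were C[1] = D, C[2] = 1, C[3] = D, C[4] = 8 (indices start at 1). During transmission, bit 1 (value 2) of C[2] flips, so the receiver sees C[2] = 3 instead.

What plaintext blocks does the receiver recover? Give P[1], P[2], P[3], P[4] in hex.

CBC decryption: P_i = D(K, C_i) ⊕ C_{i−1}, with C_{0} = IV.
Only C[2] changed, to 3. In CBC, a change in C_i garbles P_i and flips the same bit in P_{i+1}. Decrypting the received ciphertext:
P[1]: D(K, D) = 7; 7 ⊕ 5 = 2.
P[2]: D(K, 3) = D; D ⊕ D = 0.
P[3]: D(K, D) = 7; 7 ⊕ 3 = 4.
P[4]: D(K, 8) = 2; 2 ⊕ D = F.
Blocks that differ from the original plaintext: P[2], P[3].

P[1] = 2, P[2] = 0, P[3] = 4, P[4] = F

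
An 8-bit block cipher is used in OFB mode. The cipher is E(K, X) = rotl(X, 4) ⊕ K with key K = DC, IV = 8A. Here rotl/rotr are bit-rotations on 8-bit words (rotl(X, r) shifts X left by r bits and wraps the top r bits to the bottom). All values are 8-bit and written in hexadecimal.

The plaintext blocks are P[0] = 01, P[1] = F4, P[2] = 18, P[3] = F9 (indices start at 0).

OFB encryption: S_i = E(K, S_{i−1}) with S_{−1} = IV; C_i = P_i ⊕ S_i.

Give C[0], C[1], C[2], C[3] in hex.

C[0] = 75, C[1] = 6F, C[2] = 7D, C[3] = 73

C[0]: S = E(K, 8A) = 74; 01 ⊕ 74 = 75.
C[1]: S = E(K, 74) = 9B; F4 ⊕ 9B = 6F.
C[2]: S = E(K, 9B) = 65; 18 ⊕ 65 = 7D.
C[3]: S = E(K, 65) = 8A; F9 ⊕ 8A = 73.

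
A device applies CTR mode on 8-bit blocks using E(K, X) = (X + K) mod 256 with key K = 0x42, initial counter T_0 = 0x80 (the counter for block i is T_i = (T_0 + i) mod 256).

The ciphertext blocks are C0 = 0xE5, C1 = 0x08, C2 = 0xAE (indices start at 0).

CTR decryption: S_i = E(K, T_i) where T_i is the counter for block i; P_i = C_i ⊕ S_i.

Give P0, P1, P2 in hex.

P0: T = 0x80, S = E(K, T) = 0xC2; 0xE5 ⊕ 0xC2 = 0x27.
P1: T = 0x81, S = E(K, T) = 0xC3; 0x08 ⊕ 0xC3 = 0xCB.
P2: T = 0x82, S = E(K, T) = 0xC4; 0xAE ⊕ 0xC4 = 0x6A.

P0 = 0x27, P1 = 0xCB, P2 = 0x6A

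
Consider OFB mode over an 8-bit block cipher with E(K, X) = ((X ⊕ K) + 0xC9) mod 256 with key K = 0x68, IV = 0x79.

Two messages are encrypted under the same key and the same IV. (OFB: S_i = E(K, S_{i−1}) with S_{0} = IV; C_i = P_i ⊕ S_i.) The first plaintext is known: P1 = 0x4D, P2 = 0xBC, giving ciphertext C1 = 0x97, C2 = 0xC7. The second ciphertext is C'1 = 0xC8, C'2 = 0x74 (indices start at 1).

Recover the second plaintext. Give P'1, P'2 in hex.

P'1 = 0x12, P'2 = 0x0F

In OFB with a reused IV, both messages share the same keystream S_i, so C_i ⊕ C'_i = P_i ⊕ P'_i and thus P'_i = P_i ⊕ C_i ⊕ C'_i.
P'1: 0x4D ⊕ 0x97 ⊕ 0xC8 = 0x12.
P'2: 0xBC ⊕ 0xC7 ⊕ 0x74 = 0x0F.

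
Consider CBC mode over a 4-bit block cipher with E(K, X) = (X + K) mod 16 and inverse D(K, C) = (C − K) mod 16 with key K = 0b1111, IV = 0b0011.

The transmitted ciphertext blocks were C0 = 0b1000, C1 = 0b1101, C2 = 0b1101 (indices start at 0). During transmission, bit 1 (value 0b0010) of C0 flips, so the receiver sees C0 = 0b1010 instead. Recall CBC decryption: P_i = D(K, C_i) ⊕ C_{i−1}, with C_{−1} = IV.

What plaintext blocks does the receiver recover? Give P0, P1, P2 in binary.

P0 = 0b1000, P1 = 0b0100, P2 = 0b0011

Only C0 changed, to 0b1010. In CBC, a change in C_i garbles P_i and flips the same bit in P_{i+1}. Decrypting the received ciphertext:
P0: D(K, 0b1010) = 0b1011; 0b1011 ⊕ 0b0011 = 0b1000.
P1: D(K, 0b1101) = 0b1110; 0b1110 ⊕ 0b1010 = 0b0100.
P2: D(K, 0b1101) = 0b1110; 0b1110 ⊕ 0b1101 = 0b0011.
Blocks that differ from the original plaintext: P0, P1.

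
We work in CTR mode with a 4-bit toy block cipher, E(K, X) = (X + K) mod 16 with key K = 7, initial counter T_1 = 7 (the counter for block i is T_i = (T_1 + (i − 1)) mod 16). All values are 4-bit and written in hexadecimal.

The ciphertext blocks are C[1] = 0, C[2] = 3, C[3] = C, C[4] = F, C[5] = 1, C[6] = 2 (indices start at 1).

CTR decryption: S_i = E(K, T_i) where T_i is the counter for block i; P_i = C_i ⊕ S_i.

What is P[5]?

P[5] = 3

P[5]: T = B, S = E(K, T) = 2; 1 ⊕ 2 = 3.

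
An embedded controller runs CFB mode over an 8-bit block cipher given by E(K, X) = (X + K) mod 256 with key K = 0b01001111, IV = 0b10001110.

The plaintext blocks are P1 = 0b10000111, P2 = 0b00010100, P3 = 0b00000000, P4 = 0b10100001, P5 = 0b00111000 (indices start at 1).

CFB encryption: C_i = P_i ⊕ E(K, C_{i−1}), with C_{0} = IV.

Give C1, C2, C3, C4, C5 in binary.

C1: E(K, 0b10001110) = 0b11011101; 0b10000111 ⊕ 0b11011101 = 0b01011010.
C2: E(K, 0b01011010) = 0b10101001; 0b00010100 ⊕ 0b10101001 = 0b10111101.
C3: E(K, 0b10111101) = 0b00001100; 0b00000000 ⊕ 0b00001100 = 0b00001100.
C4: E(K, 0b00001100) = 0b01011011; 0b10100001 ⊕ 0b01011011 = 0b11111010.
C5: E(K, 0b11111010) = 0b01001001; 0b00111000 ⊕ 0b01001001 = 0b01110001.

C1 = 0b01011010, C2 = 0b10111101, C3 = 0b00001100, C4 = 0b11111010, C5 = 0b01110001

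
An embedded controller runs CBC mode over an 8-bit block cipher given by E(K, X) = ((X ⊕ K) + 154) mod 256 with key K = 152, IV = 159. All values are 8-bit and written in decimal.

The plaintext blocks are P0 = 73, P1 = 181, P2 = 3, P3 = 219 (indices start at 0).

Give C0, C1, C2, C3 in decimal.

CBC encryption: C_i = E(K, P_i ⊕ C_{i−1}), with C_{−1} = IV.
C0: P0 ⊕ 159 = 214; E(K, 214) = 232.
C1: P1 ⊕ 232 = 93; E(K, 93) = 95.
C2: P2 ⊕ 95 = 92; E(K, 92) = 94.
C3: P3 ⊕ 94 = 133; E(K, 133) = 183.

C0 = 232, C1 = 95, C2 = 94, C3 = 183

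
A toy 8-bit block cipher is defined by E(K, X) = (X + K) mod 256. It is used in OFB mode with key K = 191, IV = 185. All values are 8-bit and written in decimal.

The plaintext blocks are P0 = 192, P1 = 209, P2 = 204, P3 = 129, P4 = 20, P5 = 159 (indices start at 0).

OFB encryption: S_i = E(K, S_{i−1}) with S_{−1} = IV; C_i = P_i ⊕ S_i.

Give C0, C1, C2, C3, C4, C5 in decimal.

C0: S = E(K, 185) = 120; 192 ⊕ 120 = 184.
C1: S = E(K, 120) = 55; 209 ⊕ 55 = 230.
C2: S = E(K, 55) = 246; 204 ⊕ 246 = 58.
C3: S = E(K, 246) = 181; 129 ⊕ 181 = 52.
C4: S = E(K, 181) = 116; 20 ⊕ 116 = 96.
C5: S = E(K, 116) = 51; 159 ⊕ 51 = 172.

C0 = 184, C1 = 230, C2 = 58, C3 = 52, C4 = 96, C5 = 172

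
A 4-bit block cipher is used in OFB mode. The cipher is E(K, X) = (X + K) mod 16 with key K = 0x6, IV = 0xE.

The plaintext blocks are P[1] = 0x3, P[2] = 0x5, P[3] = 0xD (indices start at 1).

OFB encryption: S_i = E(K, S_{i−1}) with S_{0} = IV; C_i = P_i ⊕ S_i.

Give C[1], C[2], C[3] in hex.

C[1] = 0x7, C[2] = 0xF, C[3] = 0xD

C[1]: S = E(K, 0xE) = 0x4; 0x3 ⊕ 0x4 = 0x7.
C[2]: S = E(K, 0x4) = 0xA; 0x5 ⊕ 0xA = 0xF.
C[3]: S = E(K, 0xA) = 0x0; 0xD ⊕ 0x0 = 0xD.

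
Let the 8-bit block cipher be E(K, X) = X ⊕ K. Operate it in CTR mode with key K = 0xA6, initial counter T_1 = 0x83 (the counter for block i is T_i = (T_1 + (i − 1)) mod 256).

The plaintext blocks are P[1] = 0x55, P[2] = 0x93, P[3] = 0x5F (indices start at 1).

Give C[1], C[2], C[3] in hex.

C[1] = 0x70, C[2] = 0xB1, C[3] = 0x7C

CTR encryption: S_i = E(K, T_i) where T_i is the counter for block i; C_i = P_i ⊕ S_i.
C[1]: T = 0x83, S = E(K, T) = 0x25; 0x55 ⊕ 0x25 = 0x70.
C[2]: T = 0x84, S = E(K, T) = 0x22; 0x93 ⊕ 0x22 = 0xB1.
C[3]: T = 0x85, S = E(K, T) = 0x23; 0x5F ⊕ 0x23 = 0x7C.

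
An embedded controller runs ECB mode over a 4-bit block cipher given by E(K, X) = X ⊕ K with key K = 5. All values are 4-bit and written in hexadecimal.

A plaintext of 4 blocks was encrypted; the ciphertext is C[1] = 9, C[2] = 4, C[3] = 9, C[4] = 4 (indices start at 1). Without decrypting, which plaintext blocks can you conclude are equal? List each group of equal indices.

P[1] = P[3]; P[2] = P[4]

ECB encrypts each block independently with the same key, so equal ciphertext blocks imply equal plaintext blocks.
C[1] = C[3] = 9, so P[1] = P[3].
C[2] = C[4] = 4, so P[2] = P[4].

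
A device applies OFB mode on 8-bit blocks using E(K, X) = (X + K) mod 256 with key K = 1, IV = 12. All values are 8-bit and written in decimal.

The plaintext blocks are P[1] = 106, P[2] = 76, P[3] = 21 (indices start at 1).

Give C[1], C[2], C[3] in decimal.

OFB encryption: S_i = E(K, S_{i−1}) with S_{0} = IV; C_i = P_i ⊕ S_i.
C[1]: S = E(K, 12) = 13; 106 ⊕ 13 = 103.
C[2]: S = E(K, 13) = 14; 76 ⊕ 14 = 66.
C[3]: S = E(K, 14) = 15; 21 ⊕ 15 = 26.

C[1] = 103, C[2] = 66, C[3] = 26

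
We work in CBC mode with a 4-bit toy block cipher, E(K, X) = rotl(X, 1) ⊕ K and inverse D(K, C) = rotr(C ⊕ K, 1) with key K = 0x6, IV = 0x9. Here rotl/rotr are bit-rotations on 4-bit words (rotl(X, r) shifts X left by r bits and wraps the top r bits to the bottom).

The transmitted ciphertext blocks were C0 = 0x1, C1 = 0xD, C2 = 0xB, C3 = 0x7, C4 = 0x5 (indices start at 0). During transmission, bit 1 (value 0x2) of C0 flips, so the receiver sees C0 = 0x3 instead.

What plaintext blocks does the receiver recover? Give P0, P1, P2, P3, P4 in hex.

CBC decryption: P_i = D(K, C_i) ⊕ C_{i−1}, with C_{−1} = IV.
Only C0 changed, to 0x3. In CBC, a change in C_i garbles P_i and flips the same bit in P_{i+1}. Decrypting the received ciphertext:
P0: D(K, 0x3) = 0xA; 0xA ⊕ 0x9 = 0x3.
P1: D(K, 0xD) = 0xD; 0xD ⊕ 0x3 = 0xE.
P2: D(K, 0xB) = 0xE; 0xE ⊕ 0xD = 0x3.
P3: D(K, 0x7) = 0x8; 0x8 ⊕ 0xB = 0x3.
P4: D(K, 0x5) = 0x9; 0x9 ⊕ 0x7 = 0xE.
Blocks that differ from the original plaintext: P0, P1.

P0 = 0x3, P1 = 0xE, P2 = 0x3, P3 = 0x3, P4 = 0xE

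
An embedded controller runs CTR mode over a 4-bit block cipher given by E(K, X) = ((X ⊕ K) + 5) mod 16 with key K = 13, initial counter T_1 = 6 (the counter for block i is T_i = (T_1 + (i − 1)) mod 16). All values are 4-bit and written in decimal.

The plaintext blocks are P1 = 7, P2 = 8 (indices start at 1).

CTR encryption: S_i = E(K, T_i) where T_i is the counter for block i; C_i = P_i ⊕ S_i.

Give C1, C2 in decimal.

C1 = 7, C2 = 7

C1: T = 6, S = E(K, T) = 0; 7 ⊕ 0 = 7.
C2: T = 7, S = E(K, T) = 15; 8 ⊕ 15 = 7.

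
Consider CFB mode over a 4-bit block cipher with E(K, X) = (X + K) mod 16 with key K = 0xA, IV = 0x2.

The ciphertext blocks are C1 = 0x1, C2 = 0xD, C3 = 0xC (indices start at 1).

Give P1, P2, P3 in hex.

P1 = 0xD, P2 = 0x6, P3 = 0xB

CFB decryption: P_i = C_i ⊕ E(K, C_{i−1}), with C_{0} = IV.
P1: E(K, 0x2) = 0xC; 0x1 ⊕ 0xC = 0xD.
P2: E(K, 0x1) = 0xB; 0xD ⊕ 0xB = 0x6.
P3: E(K, 0xD) = 0x7; 0xC ⊕ 0x7 = 0xB.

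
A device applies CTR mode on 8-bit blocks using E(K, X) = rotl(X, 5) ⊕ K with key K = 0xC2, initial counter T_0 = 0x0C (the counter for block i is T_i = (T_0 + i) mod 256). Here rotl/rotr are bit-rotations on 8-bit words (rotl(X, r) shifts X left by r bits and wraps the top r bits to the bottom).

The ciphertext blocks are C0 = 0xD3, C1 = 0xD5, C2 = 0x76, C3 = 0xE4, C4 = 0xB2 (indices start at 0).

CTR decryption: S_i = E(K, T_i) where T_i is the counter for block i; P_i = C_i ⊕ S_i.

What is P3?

P3 = 0xC7

P3: T = 0x0F, S = E(K, T) = 0x23; 0xE4 ⊕ 0x23 = 0xC7.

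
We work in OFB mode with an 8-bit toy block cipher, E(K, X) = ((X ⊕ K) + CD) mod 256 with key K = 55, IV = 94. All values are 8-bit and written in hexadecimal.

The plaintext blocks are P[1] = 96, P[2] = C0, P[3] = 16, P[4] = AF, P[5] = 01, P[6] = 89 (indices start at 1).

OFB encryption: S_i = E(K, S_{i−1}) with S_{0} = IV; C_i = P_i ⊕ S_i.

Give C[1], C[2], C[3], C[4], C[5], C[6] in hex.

C[1] = 18, C[2] = 68, C[3] = DC, C[4] = C3, C[5] = 07, C[6] = A9

C[1]: S = E(K, 94) = 8E; 96 ⊕ 8E = 18.
C[2]: S = E(K, 8E) = A8; C0 ⊕ A8 = 68.
C[3]: S = E(K, A8) = CA; 16 ⊕ CA = DC.
C[4]: S = E(K, CA) = 6C; AF ⊕ 6C = C3.
C[5]: S = E(K, 6C) = 06; 01 ⊕ 06 = 07.
C[6]: S = E(K, 06) = 20; 89 ⊕ 20 = A9.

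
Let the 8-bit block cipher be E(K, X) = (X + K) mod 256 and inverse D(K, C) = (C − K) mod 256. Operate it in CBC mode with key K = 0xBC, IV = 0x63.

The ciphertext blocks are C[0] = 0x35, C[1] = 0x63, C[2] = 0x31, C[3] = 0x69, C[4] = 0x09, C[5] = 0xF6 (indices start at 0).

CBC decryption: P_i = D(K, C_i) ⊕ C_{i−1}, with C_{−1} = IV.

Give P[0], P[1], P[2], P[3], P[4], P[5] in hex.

P[0] = 0x1A, P[1] = 0x92, P[2] = 0x16, P[3] = 0x9C, P[4] = 0x24, P[5] = 0x33

P[0]: D(K, 0x35) = 0x79; 0x79 ⊕ 0x63 = 0x1A.
P[1]: D(K, 0x63) = 0xA7; 0xA7 ⊕ 0x35 = 0x92.
P[2]: D(K, 0x31) = 0x75; 0x75 ⊕ 0x63 = 0x16.
P[3]: D(K, 0x69) = 0xAD; 0xAD ⊕ 0x31 = 0x9C.
P[4]: D(K, 0x09) = 0x4D; 0x4D ⊕ 0x69 = 0x24.
P[5]: D(K, 0xF6) = 0x3A; 0x3A ⊕ 0x09 = 0x33.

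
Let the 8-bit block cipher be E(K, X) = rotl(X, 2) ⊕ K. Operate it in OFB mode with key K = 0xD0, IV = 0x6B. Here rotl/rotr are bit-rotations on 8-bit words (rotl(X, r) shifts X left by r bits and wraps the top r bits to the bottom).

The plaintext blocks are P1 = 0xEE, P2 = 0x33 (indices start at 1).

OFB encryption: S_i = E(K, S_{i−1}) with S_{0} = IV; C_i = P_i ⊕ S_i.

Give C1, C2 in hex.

C1: S = E(K, 0x6B) = 0x7D; 0xEE ⊕ 0x7D = 0x93.
C2: S = E(K, 0x7D) = 0x25; 0x33 ⊕ 0x25 = 0x16.

C1 = 0x93, C2 = 0x16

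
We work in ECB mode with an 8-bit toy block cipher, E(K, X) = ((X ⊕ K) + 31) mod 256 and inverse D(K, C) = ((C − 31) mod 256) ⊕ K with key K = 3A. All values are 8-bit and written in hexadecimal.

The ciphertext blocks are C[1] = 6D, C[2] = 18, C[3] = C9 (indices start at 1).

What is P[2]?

ECB decryption: P_i = D(K, C_i).
P[2]: D(K, 18) = DD.

P[2] = DD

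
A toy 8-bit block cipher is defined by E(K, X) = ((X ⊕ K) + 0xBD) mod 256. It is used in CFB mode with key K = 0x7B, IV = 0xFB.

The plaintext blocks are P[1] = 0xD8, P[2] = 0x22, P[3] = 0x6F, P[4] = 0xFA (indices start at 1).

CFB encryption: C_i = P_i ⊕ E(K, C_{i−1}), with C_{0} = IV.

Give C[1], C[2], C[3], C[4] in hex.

C[1] = 0xE5, C[2] = 0x79, C[3] = 0xD0, C[4] = 0x92

C[1]: E(K, 0xFB) = 0x3D; 0xD8 ⊕ 0x3D = 0xE5.
C[2]: E(K, 0xE5) = 0x5B; 0x22 ⊕ 0x5B = 0x79.
C[3]: E(K, 0x79) = 0xBF; 0x6F ⊕ 0xBF = 0xD0.
C[4]: E(K, 0xD0) = 0x68; 0xFA ⊕ 0x68 = 0x92.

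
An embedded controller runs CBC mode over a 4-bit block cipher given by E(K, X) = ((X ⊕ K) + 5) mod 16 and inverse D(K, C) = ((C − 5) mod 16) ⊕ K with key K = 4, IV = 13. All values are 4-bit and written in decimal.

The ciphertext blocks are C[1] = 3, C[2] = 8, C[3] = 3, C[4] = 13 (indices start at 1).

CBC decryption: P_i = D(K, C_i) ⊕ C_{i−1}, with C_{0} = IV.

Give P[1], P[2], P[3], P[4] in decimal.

P[1] = 7, P[2] = 4, P[3] = 2, P[4] = 15

P[1]: D(K, 3) = 10; 10 ⊕ 13 = 7.
P[2]: D(K, 8) = 7; 7 ⊕ 3 = 4.
P[3]: D(K, 3) = 10; 10 ⊕ 8 = 2.
P[4]: D(K, 13) = 12; 12 ⊕ 3 = 15.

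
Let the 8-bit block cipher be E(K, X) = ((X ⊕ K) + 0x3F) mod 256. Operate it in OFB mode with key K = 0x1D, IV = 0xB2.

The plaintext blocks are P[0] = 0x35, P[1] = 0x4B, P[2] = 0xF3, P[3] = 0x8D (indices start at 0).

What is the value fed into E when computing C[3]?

OFB encryption: S_i = E(K, S_{i−1}) with S_{−1} = IV; C_i = P_i ⊕ S_i.
C[0]: S = E(K, 0xB2) = 0xEE; 0x35 ⊕ 0xEE = 0xDB.
C[1]: S = E(K, 0xEE) = 0x32; 0x4B ⊕ 0x32 = 0x79.
C[2]: S = E(K, 0x32) = 0x6E; 0xF3 ⊕ 0x6E = 0x9D.
C[3]: S = E(K, 0x6E) = 0xB2; 0x8D ⊕ 0xB2 = 0x3F.
So the input to E for block [3] is 0x6E.

0x6E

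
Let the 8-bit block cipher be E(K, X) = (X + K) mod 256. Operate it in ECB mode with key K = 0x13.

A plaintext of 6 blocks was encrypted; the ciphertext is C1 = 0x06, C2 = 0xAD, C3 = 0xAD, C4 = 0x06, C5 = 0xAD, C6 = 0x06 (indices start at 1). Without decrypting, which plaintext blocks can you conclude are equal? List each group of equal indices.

ECB encrypts each block independently with the same key, so equal ciphertext blocks imply equal plaintext blocks.
C1 = C4 = C6 = 0x06, so P1 = P4 = P6.
C2 = C3 = C5 = 0xAD, so P2 = P3 = P5.

P1 = P4 = P6; P2 = P3 = P5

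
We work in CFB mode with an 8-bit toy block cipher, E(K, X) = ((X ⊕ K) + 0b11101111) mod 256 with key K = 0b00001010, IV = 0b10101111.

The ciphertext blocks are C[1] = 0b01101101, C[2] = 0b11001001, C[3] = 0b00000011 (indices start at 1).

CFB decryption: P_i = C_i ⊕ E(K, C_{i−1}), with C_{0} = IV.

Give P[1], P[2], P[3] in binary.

P[1] = 0b11111001, P[2] = 0b10011111, P[3] = 0b10110001

P[1]: E(K, 0b10101111) = 0b10010100; 0b01101101 ⊕ 0b10010100 = 0b11111001.
P[2]: E(K, 0b01101101) = 0b01010110; 0b11001001 ⊕ 0b01010110 = 0b10011111.
P[3]: E(K, 0b11001001) = 0b10110010; 0b00000011 ⊕ 0b10110010 = 0b10110001.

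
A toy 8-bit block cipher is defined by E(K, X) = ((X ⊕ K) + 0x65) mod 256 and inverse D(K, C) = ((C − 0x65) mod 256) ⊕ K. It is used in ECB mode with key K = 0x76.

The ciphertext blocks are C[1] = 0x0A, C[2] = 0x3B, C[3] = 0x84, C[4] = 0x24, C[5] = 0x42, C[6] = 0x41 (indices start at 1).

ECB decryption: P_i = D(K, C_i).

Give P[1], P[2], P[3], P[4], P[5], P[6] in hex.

P[1] = 0xD3, P[2] = 0xA0, P[3] = 0x69, P[4] = 0xC9, P[5] = 0xAB, P[6] = 0xAA

P[1]: D(K, 0x0A) = 0xD3.
P[2]: D(K, 0x3B) = 0xA0.
P[3]: D(K, 0x84) = 0x69.
P[4]: D(K, 0x24) = 0xC9.
P[5]: D(K, 0x42) = 0xAB.
P[6]: D(K, 0x41) = 0xAA.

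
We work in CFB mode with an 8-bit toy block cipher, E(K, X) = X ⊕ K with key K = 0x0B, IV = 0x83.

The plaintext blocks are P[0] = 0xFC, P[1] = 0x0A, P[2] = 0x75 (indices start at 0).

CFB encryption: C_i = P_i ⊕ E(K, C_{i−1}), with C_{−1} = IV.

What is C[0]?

C[0] = 0x74

C[0]: E(K, 0x83) = 0x88; 0xFC ⊕ 0x88 = 0x74.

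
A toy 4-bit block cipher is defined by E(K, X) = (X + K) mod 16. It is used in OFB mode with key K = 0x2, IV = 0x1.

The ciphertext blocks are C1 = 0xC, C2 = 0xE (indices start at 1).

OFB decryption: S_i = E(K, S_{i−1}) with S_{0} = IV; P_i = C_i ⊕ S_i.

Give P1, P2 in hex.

P1 = 0xF, P2 = 0xB

P1: S = E(K, 0x1) = 0x3; 0xC ⊕ 0x3 = 0xF.
P2: S = E(K, 0x3) = 0x5; 0xE ⊕ 0x5 = 0xB.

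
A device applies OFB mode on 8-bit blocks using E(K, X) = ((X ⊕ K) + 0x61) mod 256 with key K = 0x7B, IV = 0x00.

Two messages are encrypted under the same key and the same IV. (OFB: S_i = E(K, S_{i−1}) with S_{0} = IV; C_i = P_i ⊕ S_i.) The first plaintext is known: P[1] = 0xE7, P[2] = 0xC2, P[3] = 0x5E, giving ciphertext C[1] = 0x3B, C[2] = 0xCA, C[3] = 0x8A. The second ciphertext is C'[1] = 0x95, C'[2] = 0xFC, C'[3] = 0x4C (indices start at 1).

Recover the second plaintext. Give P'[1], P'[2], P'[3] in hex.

P'[1] = 0x49, P'[2] = 0xF4, P'[3] = 0x98

In OFB with a reused IV, both messages share the same keystream S_i, so C_i ⊕ C'_i = P_i ⊕ P'_i and thus P'_i = P_i ⊕ C_i ⊕ C'_i.
P'[1]: 0xE7 ⊕ 0x3B ⊕ 0x95 = 0x49.
P'[2]: 0xC2 ⊕ 0xCA ⊕ 0xFC = 0xF4.
P'[3]: 0x5E ⊕ 0x8A ⊕ 0x4C = 0x98.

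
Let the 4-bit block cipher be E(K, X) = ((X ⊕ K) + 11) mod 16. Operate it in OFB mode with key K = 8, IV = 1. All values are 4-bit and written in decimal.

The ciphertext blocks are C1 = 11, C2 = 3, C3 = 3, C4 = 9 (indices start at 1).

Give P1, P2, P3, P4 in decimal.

P1 = 15, P2 = 4, P3 = 9, P4 = 4

OFB decryption: S_i = E(K, S_{i−1}) with S_{0} = IV; P_i = C_i ⊕ S_i.
P1: S = E(K, 1) = 4; 11 ⊕ 4 = 15.
P2: S = E(K, 4) = 7; 3 ⊕ 7 = 4.
P3: S = E(K, 7) = 10; 3 ⊕ 10 = 9.
P4: S = E(K, 10) = 13; 9 ⊕ 13 = 4.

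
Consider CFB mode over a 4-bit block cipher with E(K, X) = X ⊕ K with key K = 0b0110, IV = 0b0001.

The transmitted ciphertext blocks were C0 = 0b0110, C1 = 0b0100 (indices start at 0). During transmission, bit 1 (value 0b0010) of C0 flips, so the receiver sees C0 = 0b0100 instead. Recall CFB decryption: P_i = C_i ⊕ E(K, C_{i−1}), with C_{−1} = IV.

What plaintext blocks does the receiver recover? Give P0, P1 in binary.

Only C0 changed, to 0b0100. In CFB, a change in C_i flips the same bit in P_i and garbles P_{i+1}. Decrypting the received ciphertext:
P0: E(K, 0b0001) = 0b0111; 0b0100 ⊕ 0b0111 = 0b0011.
P1: E(K, 0b0100) = 0b0010; 0b0100 ⊕ 0b0010 = 0b0110.
Blocks that differ from the original plaintext: P0, P1.

P0 = 0b0011, P1 = 0b0110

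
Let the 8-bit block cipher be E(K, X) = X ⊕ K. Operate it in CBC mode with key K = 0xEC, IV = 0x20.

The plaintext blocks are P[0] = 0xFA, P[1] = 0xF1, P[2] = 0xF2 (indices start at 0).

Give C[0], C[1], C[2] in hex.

C[0] = 0x36, C[1] = 0x2B, C[2] = 0x35

CBC encryption: C_i = E(K, P_i ⊕ C_{i−1}), with C_{−1} = IV.
C[0]: P[0] ⊕ 0x20 = 0xDA; E(K, 0xDA) = 0x36.
C[1]: P[1] ⊕ 0x36 = 0xC7; E(K, 0xC7) = 0x2B.
C[2]: P[2] ⊕ 0x2B = 0xD9; E(K, 0xD9) = 0x35.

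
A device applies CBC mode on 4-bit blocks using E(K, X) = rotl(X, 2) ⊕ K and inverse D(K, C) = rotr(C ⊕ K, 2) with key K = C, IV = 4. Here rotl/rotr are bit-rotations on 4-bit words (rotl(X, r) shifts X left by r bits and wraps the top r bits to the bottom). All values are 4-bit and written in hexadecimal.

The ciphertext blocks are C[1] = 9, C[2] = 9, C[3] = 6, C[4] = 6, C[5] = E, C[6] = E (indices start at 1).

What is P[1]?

P[1] = 1

CBC decryption: P_i = D(K, C_i) ⊕ C_{i−1}, with C_{0} = IV.
P[1]: D(K, 9) = 5; 5 ⊕ 4 = 1.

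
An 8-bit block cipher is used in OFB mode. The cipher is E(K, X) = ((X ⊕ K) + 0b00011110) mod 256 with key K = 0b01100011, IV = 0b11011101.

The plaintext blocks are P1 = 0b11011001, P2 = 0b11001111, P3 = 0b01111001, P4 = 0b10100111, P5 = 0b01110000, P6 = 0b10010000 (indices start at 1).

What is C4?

OFB encryption: S_i = E(K, S_{i−1}) with S_{0} = IV; C_i = P_i ⊕ S_i.
C1: S = E(K, 0b11011101) = 0b11011100; 0b11011001 ⊕ 0b11011100 = 0b00000101.
C2: S = E(K, 0b11011100) = 0b11011101; 0b11001111 ⊕ 0b11011101 = 0b00010010.
C3: S = E(K, 0b11011101) = 0b11011100; 0b01111001 ⊕ 0b11011100 = 0b10100101.
C4: S = E(K, 0b11011100) = 0b11011101; 0b10100111 ⊕ 0b11011101 = 0b01111010.

C4 = 0b01111010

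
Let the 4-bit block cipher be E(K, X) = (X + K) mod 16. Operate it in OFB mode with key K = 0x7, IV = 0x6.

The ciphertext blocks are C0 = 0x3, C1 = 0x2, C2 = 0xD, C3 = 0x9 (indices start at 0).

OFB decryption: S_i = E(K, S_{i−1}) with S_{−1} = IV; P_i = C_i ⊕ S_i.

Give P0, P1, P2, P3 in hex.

P0: S = E(K, 0x6) = 0xD; 0x3 ⊕ 0xD = 0xE.
P1: S = E(K, 0xD) = 0x4; 0x2 ⊕ 0x4 = 0x6.
P2: S = E(K, 0x4) = 0xB; 0xD ⊕ 0xB = 0x6.
P3: S = E(K, 0xB) = 0x2; 0x9 ⊕ 0x2 = 0xB.

P0 = 0xE, P1 = 0x6, P2 = 0x6, P3 = 0xB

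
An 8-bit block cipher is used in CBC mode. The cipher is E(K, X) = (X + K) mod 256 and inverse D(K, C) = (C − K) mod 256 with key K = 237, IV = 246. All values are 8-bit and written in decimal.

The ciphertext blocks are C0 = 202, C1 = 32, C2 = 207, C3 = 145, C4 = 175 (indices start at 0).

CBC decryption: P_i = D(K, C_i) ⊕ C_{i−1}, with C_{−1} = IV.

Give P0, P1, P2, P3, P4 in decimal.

P0 = 43, P1 = 249, P2 = 194, P3 = 107, P4 = 83

P0: D(K, 202) = 221; 221 ⊕ 246 = 43.
P1: D(K, 32) = 51; 51 ⊕ 202 = 249.
P2: D(K, 207) = 226; 226 ⊕ 32 = 194.
P3: D(K, 145) = 164; 164 ⊕ 207 = 107.
P4: D(K, 175) = 194; 194 ⊕ 145 = 83.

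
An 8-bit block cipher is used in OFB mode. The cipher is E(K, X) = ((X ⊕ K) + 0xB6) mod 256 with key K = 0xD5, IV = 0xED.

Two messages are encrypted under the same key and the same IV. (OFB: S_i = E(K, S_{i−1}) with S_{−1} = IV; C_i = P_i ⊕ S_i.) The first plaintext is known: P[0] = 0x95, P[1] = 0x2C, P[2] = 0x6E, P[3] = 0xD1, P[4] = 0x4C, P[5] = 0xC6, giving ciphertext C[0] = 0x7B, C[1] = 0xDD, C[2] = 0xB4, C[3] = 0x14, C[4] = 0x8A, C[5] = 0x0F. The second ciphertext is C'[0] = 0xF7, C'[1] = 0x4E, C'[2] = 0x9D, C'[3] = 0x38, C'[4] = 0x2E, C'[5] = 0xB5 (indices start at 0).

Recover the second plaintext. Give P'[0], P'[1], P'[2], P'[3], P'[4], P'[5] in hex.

In OFB with a reused IV, both messages share the same keystream S_i, so C_i ⊕ C'_i = P_i ⊕ P'_i and thus P'_i = P_i ⊕ C_i ⊕ C'_i.
P'[0]: 0x95 ⊕ 0x7B ⊕ 0xF7 = 0x19.
P'[1]: 0x2C ⊕ 0xDD ⊕ 0x4E = 0xBF.
P'[2]: 0x6E ⊕ 0xB4 ⊕ 0x9D = 0x47.
P'[3]: 0xD1 ⊕ 0x14 ⊕ 0x38 = 0xFD.
P'[4]: 0x4C ⊕ 0x8A ⊕ 0x2E = 0xE8.
P'[5]: 0xC6 ⊕ 0x0F ⊕ 0xB5 = 0x7C.

P'[0] = 0x19, P'[1] = 0xBF, P'[2] = 0x47, P'[3] = 0xFD, P'[4] = 0xE8, P'[5] = 0x7C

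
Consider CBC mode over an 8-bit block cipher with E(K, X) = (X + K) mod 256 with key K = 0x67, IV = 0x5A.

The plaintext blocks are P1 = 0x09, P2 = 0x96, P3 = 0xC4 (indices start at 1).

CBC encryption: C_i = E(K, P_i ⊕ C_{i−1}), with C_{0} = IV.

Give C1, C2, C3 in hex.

C1 = 0xBA, C2 = 0x93, C3 = 0xBE

C1: P1 ⊕ 0x5A = 0x53; E(K, 0x53) = 0xBA.
C2: P2 ⊕ 0xBA = 0x2C; E(K, 0x2C) = 0x93.
C3: P3 ⊕ 0x93 = 0x57; E(K, 0x57) = 0xBE.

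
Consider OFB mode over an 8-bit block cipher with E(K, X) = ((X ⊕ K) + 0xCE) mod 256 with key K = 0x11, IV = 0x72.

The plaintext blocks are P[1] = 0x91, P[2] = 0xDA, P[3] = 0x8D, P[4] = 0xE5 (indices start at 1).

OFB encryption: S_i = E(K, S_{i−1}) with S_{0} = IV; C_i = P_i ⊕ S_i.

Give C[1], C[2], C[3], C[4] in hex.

C[1]: S = E(K, 0x72) = 0x31; 0x91 ⊕ 0x31 = 0xA0.
C[2]: S = E(K, 0x31) = 0xEE; 0xDA ⊕ 0xEE = 0x34.
C[3]: S = E(K, 0xEE) = 0xCD; 0x8D ⊕ 0xCD = 0x40.
C[4]: S = E(K, 0xCD) = 0xAA; 0xE5 ⊕ 0xAA = 0x4F.

C[1] = 0xA0, C[2] = 0x34, C[3] = 0x40, C[4] = 0x4F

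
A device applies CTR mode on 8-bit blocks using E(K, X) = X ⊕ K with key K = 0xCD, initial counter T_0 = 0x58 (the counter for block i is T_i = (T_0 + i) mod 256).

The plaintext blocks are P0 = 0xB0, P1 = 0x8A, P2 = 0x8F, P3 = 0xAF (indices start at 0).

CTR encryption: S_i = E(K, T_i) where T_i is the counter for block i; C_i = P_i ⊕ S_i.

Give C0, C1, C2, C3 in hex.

C0 = 0x25, C1 = 0x1E, C2 = 0x18, C3 = 0x39

C0: T = 0x58, S = E(K, T) = 0x95; 0xB0 ⊕ 0x95 = 0x25.
C1: T = 0x59, S = E(K, T) = 0x94; 0x8A ⊕ 0x94 = 0x1E.
C2: T = 0x5A, S = E(K, T) = 0x97; 0x8F ⊕ 0x97 = 0x18.
C3: T = 0x5B, S = E(K, T) = 0x96; 0xAF ⊕ 0x96 = 0x39.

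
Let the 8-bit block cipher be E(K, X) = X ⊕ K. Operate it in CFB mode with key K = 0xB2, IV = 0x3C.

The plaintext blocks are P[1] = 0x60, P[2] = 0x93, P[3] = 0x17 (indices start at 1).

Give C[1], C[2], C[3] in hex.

CFB encryption: C_i = P_i ⊕ E(K, C_{i−1}), with C_{0} = IV.
C[1]: E(K, 0x3C) = 0x8E; 0x60 ⊕ 0x8E = 0xEE.
C[2]: E(K, 0xEE) = 0x5C; 0x93 ⊕ 0x5C = 0xCF.
C[3]: E(K, 0xCF) = 0x7D; 0x17 ⊕ 0x7D = 0x6A.

C[1] = 0xEE, C[2] = 0xCF, C[3] = 0x6A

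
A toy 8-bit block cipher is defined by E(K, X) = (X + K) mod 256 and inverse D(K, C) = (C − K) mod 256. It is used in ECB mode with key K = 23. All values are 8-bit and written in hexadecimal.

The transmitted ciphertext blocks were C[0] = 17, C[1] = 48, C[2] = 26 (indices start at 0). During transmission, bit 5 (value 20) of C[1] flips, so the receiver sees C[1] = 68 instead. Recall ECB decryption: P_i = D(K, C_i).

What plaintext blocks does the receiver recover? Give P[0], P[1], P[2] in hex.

P[0] = F4, P[1] = 45, P[2] = 03

Only C[1] changed, to 68. In ECB, a change in C_i affects only P_i. Decrypting the received ciphertext:
P[0]: D(K, 17) = F4.
P[1]: D(K, 68) = 45.
P[2]: D(K, 26) = 03.
Blocks that differ from the original plaintext: P[1].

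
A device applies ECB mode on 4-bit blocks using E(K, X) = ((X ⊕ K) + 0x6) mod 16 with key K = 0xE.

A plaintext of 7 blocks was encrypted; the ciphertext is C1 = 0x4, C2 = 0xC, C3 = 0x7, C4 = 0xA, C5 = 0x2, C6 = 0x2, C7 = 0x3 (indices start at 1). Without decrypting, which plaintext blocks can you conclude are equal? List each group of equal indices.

ECB encrypts each block independently with the same key, so equal ciphertext blocks imply equal plaintext blocks.
C5 = C6 = 0x2, so P5 = P6.

P5 = P6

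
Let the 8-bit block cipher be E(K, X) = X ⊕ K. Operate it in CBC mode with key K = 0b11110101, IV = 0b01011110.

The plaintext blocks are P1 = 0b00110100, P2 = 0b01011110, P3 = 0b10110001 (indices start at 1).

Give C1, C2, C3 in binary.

CBC encryption: C_i = E(K, P_i ⊕ C_{i−1}), with C_{0} = IV.
C1: P1 ⊕ 0b01011110 = 0b01101010; E(K, 0b01101010) = 0b10011111.
C2: P2 ⊕ 0b10011111 = 0b11000001; E(K, 0b11000001) = 0b00110100.
C3: P3 ⊕ 0b00110100 = 0b10000101; E(K, 0b10000101) = 0b01110000.

C1 = 0b10011111, C2 = 0b00110100, C3 = 0b01110000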